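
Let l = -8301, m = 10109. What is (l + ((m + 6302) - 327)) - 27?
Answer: 7756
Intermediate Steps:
(l + ((m + 6302) - 327)) - 27 = (-8301 + ((10109 + 6302) - 327)) - 27 = (-8301 + (16411 - 327)) - 27 = (-8301 + 16084) - 27 = 7783 - 27 = 7756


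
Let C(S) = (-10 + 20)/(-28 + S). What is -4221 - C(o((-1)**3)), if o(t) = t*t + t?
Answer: -59089/14 ≈ -4220.6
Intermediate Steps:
o(t) = t + t**2 (o(t) = t**2 + t = t + t**2)
C(S) = 10/(-28 + S)
-4221 - C(o((-1)**3)) = -4221 - 10/(-28 + (-1)**3*(1 + (-1)**3)) = -4221 - 10/(-28 - (1 - 1)) = -4221 - 10/(-28 - 1*0) = -4221 - 10/(-28 + 0) = -4221 - 10/(-28) = -4221 - 10*(-1)/28 = -4221 - 1*(-5/14) = -4221 + 5/14 = -59089/14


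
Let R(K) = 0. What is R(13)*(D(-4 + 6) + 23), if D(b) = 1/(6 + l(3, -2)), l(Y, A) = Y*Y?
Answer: 0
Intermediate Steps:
l(Y, A) = Y²
D(b) = 1/15 (D(b) = 1/(6 + 3²) = 1/(6 + 9) = 1/15)
R(13)*(D(-4 + 6) + 23) = 0*(1/15 + 23) = 0*(346/15) = 0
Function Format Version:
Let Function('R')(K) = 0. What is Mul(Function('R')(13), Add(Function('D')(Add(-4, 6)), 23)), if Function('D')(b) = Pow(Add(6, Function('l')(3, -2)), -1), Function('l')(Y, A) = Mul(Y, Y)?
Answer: 0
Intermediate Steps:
Function('l')(Y, A) = Pow(Y, 2)
Function('D')(b) = Rational(1, 15) (Function('D')(b) = Pow(Add(6, Pow(3, 2)), -1) = Pow(Add(6, 9), -1) = Pow(15, -1) = Rational(1, 15))
Mul(Function('R')(13), Add(Function('D')(Add(-4, 6)), 23)) = Mul(0, Add(Rational(1, 15), 23)) = Mul(0, Rational(346, 15)) = 0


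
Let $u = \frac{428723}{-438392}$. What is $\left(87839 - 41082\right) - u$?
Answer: $\frac{20498323467}{438392} \approx 46758.0$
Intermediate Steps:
$u = - \frac{428723}{438392}$ ($u = 428723 \left(- \frac{1}{438392}\right) = - \frac{428723}{438392} \approx -0.97794$)
$\left(87839 - 41082\right) - u = \left(87839 - 41082\right) - - \frac{428723}{438392} = \left(87839 - 41082\right) + \frac{428723}{438392} = 46757 + \frac{428723}{438392} = \frac{20498323467}{438392}$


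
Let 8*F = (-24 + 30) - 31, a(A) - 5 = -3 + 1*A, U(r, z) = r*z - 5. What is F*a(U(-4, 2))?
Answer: 275/8 ≈ 34.375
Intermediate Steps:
U(r, z) = -5 + r*z
a(A) = 2 + A (a(A) = 5 + (-3 + 1*A) = 5 + (-3 + A) = 2 + A)
F = -25/8 (F = ((-24 + 30) - 31)/8 = (6 - 31)/8 = (⅛)*(-25) = -25/8 ≈ -3.1250)
F*a(U(-4, 2)) = -25*(2 + (-5 - 4*2))/8 = -25*(2 + (-5 - 8))/8 = -25*(2 - 13)/8 = -25/8*(-11) = 275/8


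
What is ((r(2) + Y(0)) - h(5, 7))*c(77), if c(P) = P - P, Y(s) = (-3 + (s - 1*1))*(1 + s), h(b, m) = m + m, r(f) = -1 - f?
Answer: 0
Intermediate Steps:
h(b, m) = 2*m
Y(s) = (1 + s)*(-4 + s) (Y(s) = (-3 + (s - 1))*(1 + s) = (-3 + (-1 + s))*(1 + s) = (-4 + s)*(1 + s) = (1 + s)*(-4 + s))
c(P) = 0
((r(2) + Y(0)) - h(5, 7))*c(77) = (((-1 - 1*2) + (-4 + 0² - 3*0)) - 2*7)*0 = (((-1 - 2) + (-4 + 0 + 0)) - 1*14)*0 = ((-3 - 4) - 14)*0 = (-7 - 14)*0 = -21*0 = 0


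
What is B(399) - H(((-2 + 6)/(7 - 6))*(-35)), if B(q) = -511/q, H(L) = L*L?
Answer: -1117273/57 ≈ -19601.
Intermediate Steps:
H(L) = L**2
B(399) - H(((-2 + 6)/(7 - 6))*(-35)) = -511/399 - (((-2 + 6)/(7 - 6))*(-35))**2 = -511*1/399 - ((4/1)*(-35))**2 = -73/57 - ((4*1)*(-35))**2 = -73/57 - (4*(-35))**2 = -73/57 - 1*(-140)**2 = -73/57 - 1*19600 = -73/57 - 19600 = -1117273/57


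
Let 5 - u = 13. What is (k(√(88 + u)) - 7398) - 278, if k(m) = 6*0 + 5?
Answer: -7671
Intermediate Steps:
u = -8 (u = 5 - 1*13 = 5 - 13 = -8)
k(m) = 5 (k(m) = 0 + 5 = 5)
(k(√(88 + u)) - 7398) - 278 = (5 - 7398) - 278 = -7393 - 278 = -7671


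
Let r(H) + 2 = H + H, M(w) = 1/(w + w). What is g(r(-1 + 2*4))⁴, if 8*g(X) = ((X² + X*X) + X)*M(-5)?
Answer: 50625/256 ≈ 197.75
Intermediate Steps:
M(w) = 1/(2*w)
r(H) = -2 + 2*H (r(H) = -2 + (H + H) = -2 + 2*H)
g(X) = -X²/40 - X/80 (g(X) = (((X² + X*X) + X)*((½)/(-5)))/8 = (((X² + X²) + X)*((½)*(-⅕)))/8 = ((2*X² + X)*(-⅒))/8 = ((X + 2*X²)*(-⅒))/8 = (-X²/5 - X/10)/8 = -X²/40 - X/80)
g(r(-1 + 2*4))⁴ = (-(-2 + 2*(-1 + 2*4))*(1 + 2*(-2 + 2*(-1 + 2*4)))/80)⁴ = (-(-2 + 2*(-1 + 8))*(1 + 2*(-2 + 2*(-1 + 8)))/80)⁴ = (-(-2 + 2*7)*(1 + 2*(-2 + 2*7))/80)⁴ = (-(-2 + 14)*(1 + 2*(-2 + 14))/80)⁴ = (-1/80*12*(1 + 2*12))⁴ = (-1/80*12*(1 + 24))⁴ = (-1/80*12*25)⁴ = (-15/4)⁴ = 50625/256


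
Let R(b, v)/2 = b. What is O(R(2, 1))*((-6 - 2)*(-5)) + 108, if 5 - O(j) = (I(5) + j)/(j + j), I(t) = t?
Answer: 263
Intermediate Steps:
R(b, v) = 2*b
O(j) = 5 - (5 + j)/(2*j) (O(j) = 5 - (5 + j)/(j + j) = 5 - (5 + j)/(2*j))
O(R(2, 1))*((-6 - 2)*(-5)) + 108 = ((-5 + 9*(2*2))/(2*((2*2))))*((-6 - 2)*(-5)) + 108 = ((½)*(-5 + 9*4)/4)*(-8*(-5)) + 108 = ((½)*(¼)*(-5 + 36))*40 + 108 = ((½)*(¼)*31)*40 + 108 = (31/8)*40 + 108 = 155 + 108 = 263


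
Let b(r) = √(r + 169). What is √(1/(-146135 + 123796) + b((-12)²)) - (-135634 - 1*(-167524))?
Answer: -31890 + √(-22339 + 499030921*√313)/22339 ≈ -31886.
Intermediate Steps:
b(r) = √(169 + r)
√(1/(-146135 + 123796) + b((-12)²)) - (-135634 - 1*(-167524)) = √(1/(-146135 + 123796) + √(169 + (-12)²)) - (-135634 - 1*(-167524)) = √(1/(-22339) + √(169 + 144)) - (-135634 + 167524) = √(-1/22339 + √313) - 1*31890 = √(-1/22339 + √313) - 31890 = -31890 + √(-1/22339 + √313)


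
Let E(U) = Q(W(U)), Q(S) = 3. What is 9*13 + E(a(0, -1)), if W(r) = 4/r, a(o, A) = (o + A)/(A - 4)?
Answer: 120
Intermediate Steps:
a(o, A) = (A + o)/(-4 + A)
E(U) = 3
9*13 + E(a(0, -1)) = 9*13 + 3 = 117 + 3 = 120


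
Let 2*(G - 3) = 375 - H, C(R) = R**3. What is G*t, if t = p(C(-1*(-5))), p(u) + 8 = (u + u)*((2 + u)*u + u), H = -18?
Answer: 797998404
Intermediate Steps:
p(u) = -8 + 2*u*(u + u*(2 + u)) (p(u) = -8 + (u + u)*((2 + u)*u + u) = -8 + (2*u)*(u*(2 + u) + u) = -8 + (2*u)*(u + u*(2 + u)) = -8 + 2*u*(u + u*(2 + u)))
t = 3999992 (t = -8 + 2*((-1*(-5))**3)**3 + 6*((-1*(-5))**3)**2 = -8 + 2*(5**3)**3 + 6*(5**3)**2 = -8 + 2*125**3 + 6*125**2 = -8 + 2*1953125 + 6*15625 = -8 + 3906250 + 93750 = 3999992)
G = 399/2 (G = 3 + (375 - 1*(-18))/2 = 3 + (375 + 18)/2 = 3 + (1/2)*393 = 3 + 393/2 = 399/2 ≈ 199.50)
G*t = (399/2)*3999992 = 797998404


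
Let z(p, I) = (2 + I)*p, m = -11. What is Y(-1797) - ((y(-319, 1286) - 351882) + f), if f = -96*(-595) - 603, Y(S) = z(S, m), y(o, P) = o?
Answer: 311857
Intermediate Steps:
z(p, I) = p*(2 + I)
Y(S) = -9*S (Y(S) = S*(2 - 11) = S*(-9) = -9*S)
f = 56517 (f = 57120 - 603 = 56517)
Y(-1797) - ((y(-319, 1286) - 351882) + f) = -9*(-1797) - ((-319 - 351882) + 56517) = 16173 - (-352201 + 56517) = 16173 - 1*(-295684) = 16173 + 295684 = 311857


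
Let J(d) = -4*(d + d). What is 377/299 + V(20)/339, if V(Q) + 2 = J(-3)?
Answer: 10337/7797 ≈ 1.3258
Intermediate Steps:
J(d) = -8*d
V(Q) = 22 (V(Q) = -2 - 8*(-3) = -2 + 24 = 22)
377/299 + V(20)/339 = 377/299 + 22/339 = 377*(1/299) + 22*(1/339) = 29/23 + 22/339 = 10337/7797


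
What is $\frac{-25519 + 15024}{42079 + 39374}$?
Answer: $- \frac{10495}{81453} \approx -0.12885$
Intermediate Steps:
$\frac{-25519 + 15024}{42079 + 39374} = - \frac{10495}{81453}$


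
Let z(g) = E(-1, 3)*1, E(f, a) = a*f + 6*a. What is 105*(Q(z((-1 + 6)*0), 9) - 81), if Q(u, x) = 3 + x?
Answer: -7245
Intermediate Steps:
E(f, a) = 6*a + a*f
z(g) = 15 (z(g) = (3*(6 - 1))*1 = (3*5)*1 = 15*1 = 15)
105*(Q(z((-1 + 6)*0), 9) - 81) = 105*((3 + 9) - 81) = 105*(12 - 81) = 105*(-69) = -7245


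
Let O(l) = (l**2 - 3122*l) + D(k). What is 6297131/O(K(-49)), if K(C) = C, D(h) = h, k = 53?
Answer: 6297131/155432 ≈ 40.514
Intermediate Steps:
O(l) = 53 + l**2 - 3122*l (O(l) = (l**2 - 3122*l) + 53 = 53 + l**2 - 3122*l)
6297131/O(K(-49)) = 6297131/(53 + (-49)**2 - 3122*(-49)) = 6297131/(53 + 2401 + 152978) = 6297131/155432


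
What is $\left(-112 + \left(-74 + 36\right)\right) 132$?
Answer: $-19800$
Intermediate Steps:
$\left(-112 + \left(-74 + 36\right)\right) 132 = \left(-112 - 38\right) 132 = \left(-150\right) 132 = -19800$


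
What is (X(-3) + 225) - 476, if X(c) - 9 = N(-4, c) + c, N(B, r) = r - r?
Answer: -245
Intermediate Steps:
N(B, r) = 0
X(c) = 9 + c (X(c) = 9 + (0 + c) = 9 + c)
(X(-3) + 225) - 476 = ((9 - 3) + 225) - 476 = (6 + 225) - 476 = 231 - 476 = -245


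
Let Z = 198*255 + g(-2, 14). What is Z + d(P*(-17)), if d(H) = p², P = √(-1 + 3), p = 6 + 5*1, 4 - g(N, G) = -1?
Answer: 50616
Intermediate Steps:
g(N, G) = 5 (g(N, G) = 4 - 1*(-1) = 4 + 1 = 5)
p = 11 (p = 6 + 5 = 11)
P = √2 ≈ 1.4142
d(H) = 121 (d(H) = 11² = 121)
Z = 50495 (Z = 198*255 + 5 = 50490 + 5 = 50495)
Z + d(P*(-17)) = 50495 + 121 = 50616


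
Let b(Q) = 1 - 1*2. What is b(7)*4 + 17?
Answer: 13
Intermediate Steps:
b(Q) = -1 (b(Q) = 1 - 2 = -1)
b(7)*4 + 17 = -1*4 + 17 = -4 + 17 = 13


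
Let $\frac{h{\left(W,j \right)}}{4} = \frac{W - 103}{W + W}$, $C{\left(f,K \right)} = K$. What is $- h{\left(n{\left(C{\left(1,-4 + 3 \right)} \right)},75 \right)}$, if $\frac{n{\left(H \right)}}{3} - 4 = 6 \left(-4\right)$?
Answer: $- \frac{163}{30} \approx -5.4333$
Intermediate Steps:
$n{\left(H \right)} = -60$ ($n{\left(H \right)} = 12 + 3 \cdot 6 \left(-4\right) = 12 + 3 \left(-24\right) = 12 - 72 = -60$)
$h{\left(W,j \right)} = \frac{2 \left(-103 + W\right)}{W}$ ($h{\left(W,j \right)} = 4 \frac{W - 103}{W + W} = 4 \frac{-103 + W}{2 W} = \frac{2 \left(-103 + W\right)}{W}$)
$- h{\left(n{\left(C{\left(1,-4 + 3 \right)} \right)},75 \right)} = - (2 - \frac{206}{-60}) = - (2 - - \frac{103}{30}) = - (2 + \frac{103}{30}) = \left(-1\right) \frac{163}{30} = - \frac{163}{30}$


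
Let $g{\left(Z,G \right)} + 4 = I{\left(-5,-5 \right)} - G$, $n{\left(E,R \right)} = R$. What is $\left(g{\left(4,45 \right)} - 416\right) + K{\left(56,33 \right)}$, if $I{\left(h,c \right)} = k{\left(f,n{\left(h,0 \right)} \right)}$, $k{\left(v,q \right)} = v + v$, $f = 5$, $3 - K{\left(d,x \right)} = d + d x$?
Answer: $-2356$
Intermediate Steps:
$K{\left(d,x \right)} = 3 - d - d x$ ($K{\left(d,x \right)} = 3 - \left(d + d x\right) = 3 - d - d x$)
$k{\left(v,q \right)} = 2 v$
$I{\left(h,c \right)} = 10$ ($I{\left(h,c \right)} = 2 \cdot 5 = 10$)
$g{\left(Z,G \right)} = 6 - G$ ($g{\left(Z,G \right)} = -4 - \left(-10 + G\right) = 6 - G$)
$\left(g{\left(4,45 \right)} - 416\right) + K{\left(56,33 \right)} = \left(\left(6 - 45\right) - 416\right) - \left(53 + 1848\right) = \left(\left(6 - 45\right) - 416\right) - 1901 = \left(-39 - 416\right) - 1901 = -455 - 1901 = -2356$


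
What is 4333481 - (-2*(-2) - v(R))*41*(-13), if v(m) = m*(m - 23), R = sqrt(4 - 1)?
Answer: 4334014 + 12259*sqrt(3) ≈ 4.3552e+6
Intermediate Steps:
R = sqrt(3) ≈ 1.7320
v(m) = m*(-23 + m)
4333481 - (-2*(-2) - v(R))*41*(-13) = 4333481 - (-2*(-2) - sqrt(3)*(-23 + sqrt(3)))*41*(-13) = 4333481 - (4 - sqrt(3)*(-23 + sqrt(3)))*(-533) = 4333481 - (-2132 + 533*sqrt(3)*(-23 + sqrt(3))) = 4333481 + (2132 - 533*sqrt(3)*(-23 + sqrt(3))) = 4335613 - 533*sqrt(3)*(-23 + sqrt(3))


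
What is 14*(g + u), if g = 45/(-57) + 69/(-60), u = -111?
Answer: -300419/190 ≈ -1581.2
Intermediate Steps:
g = -737/380 (g = 45*(-1/57) + 69*(-1/60) = -15/19 - 23/20 = -737/380 ≈ -1.9395)
14*(g + u) = 14*(-737/380 - 111) = 14*(-42917/380) = -300419/190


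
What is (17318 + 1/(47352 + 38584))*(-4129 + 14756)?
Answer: 15815522749923/85936 ≈ 1.8404e+8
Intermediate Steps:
(17318 + 1/(47352 + 38584))*(-4129 + 14756) = (17318 + 1/85936)*10627 = (1488239649/85936)*10627 = 15815522749923/85936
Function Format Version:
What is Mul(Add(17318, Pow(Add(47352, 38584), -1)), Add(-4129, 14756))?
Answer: Rational(15815522749923, 85936) ≈ 1.8404e+8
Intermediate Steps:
Mul(Add(17318, Pow(Add(47352, 38584), -1)), Add(-4129, 14756)) = Mul(Add(17318, Pow(85936, -1)), 10627) = Mul(Add(17318, Rational(1, 85936)), 10627) = Mul(Rational(1488239649, 85936), 10627) = Rational(15815522749923, 85936)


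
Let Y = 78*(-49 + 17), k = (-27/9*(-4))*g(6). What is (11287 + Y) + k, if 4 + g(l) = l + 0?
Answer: 8815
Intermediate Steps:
g(l) = -4 + l (g(l) = -4 + (l + 0) = -4 + l)
k = 24 (k = (-27/9*(-4))*(-4 + 6) = (-27*⅑*(-4))*2 = -3*(-4)*2 = 12*2 = 24)
Y = -2496 (Y = 78*(-32) = -2496)
(11287 + Y) + k = (11287 - 2496) + 24 = 8791 + 24 = 8815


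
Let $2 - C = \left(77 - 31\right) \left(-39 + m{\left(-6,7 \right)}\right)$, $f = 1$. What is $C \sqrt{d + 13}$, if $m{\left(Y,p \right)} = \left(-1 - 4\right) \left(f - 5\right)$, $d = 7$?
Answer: $1752 \sqrt{5} \approx 3917.6$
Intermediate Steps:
$m{\left(Y,p \right)} = 20$ ($m{\left(Y,p \right)} = \left(-1 - 4\right) \left(1 - 5\right) = \left(-5\right) \left(-4\right) = 20$)
$C = 876$ ($C = 2 - \left(77 - 31\right) \left(-39 + 20\right) = 2 - 46 \left(-19\right) = 2 - -874 = 2 + 874 = 876$)
$C \sqrt{d + 13} = 876 \sqrt{7 + 13} = 876 \sqrt{20} = 876 \cdot 2 \sqrt{5} = 1752 \sqrt{5}$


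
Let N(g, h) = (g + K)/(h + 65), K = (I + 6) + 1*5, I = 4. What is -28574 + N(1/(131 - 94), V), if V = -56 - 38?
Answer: -30660458/1073 ≈ -28575.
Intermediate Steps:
V = -94
K = 15 (K = (4 + 6) + 1*5 = 10 + 5 = 15)
N(g, h) = (15 + g)/(65 + h) (N(g, h) = (g + 15)/(h + 65) = (15 + g)/(65 + h))
-28574 + N(1/(131 - 94), V) = -28574 + (15 + 1/(131 - 94))/(65 - 94) = -28574 + (15 + 1/37)/(-29) = -28574 - (15 + 1/37)/29 = -28574 - 1/29*556/37 = -28574 - 556/1073 = -30660458/1073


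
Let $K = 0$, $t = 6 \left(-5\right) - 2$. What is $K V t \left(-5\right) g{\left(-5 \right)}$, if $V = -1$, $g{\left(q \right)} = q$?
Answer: $0$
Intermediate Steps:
$t = -32$ ($t = -30 - 2 = -32$)
$K V t \left(-5\right) g{\left(-5 \right)} = 0 \left(-1\right) \left(-32\right) \left(-5\right) \left(-5\right) = 0 \cdot 160 \left(-5\right) = 0 \left(-800\right) = 0$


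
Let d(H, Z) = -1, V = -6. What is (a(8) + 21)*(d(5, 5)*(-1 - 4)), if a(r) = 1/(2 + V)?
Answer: 415/4 ≈ 103.75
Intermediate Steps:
a(r) = -¼ (a(r) = 1/(2 - 6) = 1/(-4) = -¼)
(a(8) + 21)*(d(5, 5)*(-1 - 4)) = (-¼ + 21)*(-(-1 - 4)) = 83*(-1*(-5))/4 = (83/4)*5 = 415/4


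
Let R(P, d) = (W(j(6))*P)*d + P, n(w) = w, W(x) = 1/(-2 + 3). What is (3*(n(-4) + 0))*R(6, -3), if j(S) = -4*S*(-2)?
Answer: 144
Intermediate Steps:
j(S) = 8*S
W(x) = 1 (W(x) = 1/1 = 1)
R(P, d) = P + P*d (R(P, d) = (1*P)*d + P = P*d + P = P + P*d)
(3*(n(-4) + 0))*R(6, -3) = (3*(-4 + 0))*(6*(1 - 3)) = (3*(-4))*(6*(-2)) = -12*(-12) = 144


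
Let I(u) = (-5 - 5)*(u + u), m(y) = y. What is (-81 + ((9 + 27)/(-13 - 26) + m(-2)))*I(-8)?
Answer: -174560/13 ≈ -13428.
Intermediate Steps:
I(u) = -20*u
(-81 + ((9 + 27)/(-13 - 26) + m(-2)))*I(-8) = (-81 + ((9 + 27)/(-13 - 26) - 2))*(-20*(-8)) = (-81 + (36/(-39) - 2))*160 = (-81 + (36*(-1/39) - 2))*160 = (-81 + (-12/13 - 2))*160 = (-81 - 38/13)*160 = -1091/13*160 = -174560/13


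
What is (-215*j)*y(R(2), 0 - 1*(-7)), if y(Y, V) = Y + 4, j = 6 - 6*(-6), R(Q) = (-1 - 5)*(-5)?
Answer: -307020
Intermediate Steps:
R(Q) = 30 (R(Q) = -6*(-5) = 30)
j = 42 (j = 6 + 36 = 42)
y(Y, V) = 4 + Y
(-215*j)*y(R(2), 0 - 1*(-7)) = (-215*42)*(4 + 30) = -9030*34 = -307020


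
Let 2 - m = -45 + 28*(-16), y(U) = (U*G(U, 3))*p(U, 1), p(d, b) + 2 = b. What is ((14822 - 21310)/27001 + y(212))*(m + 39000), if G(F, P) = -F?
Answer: 47928227379720/27001 ≈ 1.7751e+9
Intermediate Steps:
p(d, b) = -2 + b
y(U) = U**2 (y(U) = (U*(-U))*(-2 + 1) = -U**2*(-1) = U**2)
m = 495 (m = 2 - (-45 + 28*(-16)) = 2 - (-45 - 448) = 2 - 1*(-493) = 2 + 493 = 495)
((14822 - 21310)/27001 + y(212))*(m + 39000) = ((14822 - 21310)/27001 + 212**2)*(495 + 39000) = (-6488*1/27001 + 44944)*39495 = (-6488/27001 + 44944)*39495 = (1213526456/27001)*39495 = 47928227379720/27001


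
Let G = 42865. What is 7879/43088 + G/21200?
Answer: 1573439/713645 ≈ 2.2048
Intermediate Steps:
7879/43088 + G/21200 = 7879/43088 + 42865/21200 = 7879*(1/43088) + 42865*(1/21200) = 7879/43088 + 8573/4240 = 1573439/713645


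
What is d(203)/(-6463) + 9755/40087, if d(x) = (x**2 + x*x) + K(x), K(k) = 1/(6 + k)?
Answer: -677336394496/54148196729 ≈ -12.509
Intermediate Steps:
d(x) = 1/(6 + x) + 2*x**2 (d(x) = (x**2 + x*x) + 1/(6 + x) = (x**2 + x**2) + 1/(6 + x) = 2*x**2 + 1/(6 + x) = 1/(6 + x) + 2*x**2)
d(203)/(-6463) + 9755/40087 = ((1 + 2*203**2*(6 + 203))/(6 + 203))/(-6463) + 9755/40087 = ((1 + 2*41209*209)/209)*(-1/6463) + 9755*(1/40087) = ((1 + 17225362)/209)*(-1/6463) + 9755/40087 = ((1/209)*17225363)*(-1/6463) + 9755/40087 = (17225363/209)*(-1/6463) + 9755/40087 = -17225363/1350767 + 9755/40087 = -677336394496/54148196729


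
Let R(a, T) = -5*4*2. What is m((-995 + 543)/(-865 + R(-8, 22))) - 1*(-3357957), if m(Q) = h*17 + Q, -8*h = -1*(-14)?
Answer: 12155698453/3620 ≈ 3.3579e+6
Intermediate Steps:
h = -7/4 (h = -(-1)*(-14)/8 = -⅛*14 = -7/4 ≈ -1.7500)
R(a, T) = -40 (R(a, T) = -20*2 = -40)
m(Q) = -119/4 + Q (m(Q) = -7/4*17 + Q = -119/4 + Q)
m((-995 + 543)/(-865 + R(-8, 22))) - 1*(-3357957) = (-119/4 + (-995 + 543)/(-865 - 40)) - 1*(-3357957) = (-119/4 - 452/(-905)) + 3357957 = (-119/4 - 452*(-1/905)) + 3357957 = (-119/4 + 452/905) + 3357957 = -105887/3620 + 3357957 = 12155698453/3620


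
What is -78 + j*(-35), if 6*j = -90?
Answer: 447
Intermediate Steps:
j = -15 (j = (⅙)*(-90) = -15)
-78 + j*(-35) = -78 - 15*(-35) = -78 + 525 = 447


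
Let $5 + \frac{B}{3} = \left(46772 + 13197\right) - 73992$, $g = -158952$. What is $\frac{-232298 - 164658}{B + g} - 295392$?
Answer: $- \frac{14846007289}{50259} \approx -2.9539 \cdot 10^{5}$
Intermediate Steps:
$B = -42084$ ($B = -15 + 3 \left(\left(46772 + 13197\right) - 73992\right) = -15 + 3 \left(59969 - 73992\right) = -15 + 3 \left(-14023\right) = -15 - 42069 = -42084$)
$\frac{-232298 - 164658}{B + g} - 295392 = \frac{-232298 - 164658}{-42084 - 158952} - 295392 = - \frac{396956}{-201036} - 295392 = \left(-396956\right) \left(- \frac{1}{201036}\right) - 295392 = \frac{99239}{50259} - 295392 = - \frac{14846007289}{50259}$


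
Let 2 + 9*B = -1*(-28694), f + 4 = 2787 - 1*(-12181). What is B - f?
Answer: -11776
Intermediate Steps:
f = 14964 (f = -4 + (2787 - 1*(-12181)) = -4 + (2787 + 12181) = -4 + 14968 = 14964)
B = 3188 (B = -2/9 + (-1*(-28694))/9 = -2/9 + (1/9)*28694 = -2/9 + 28694/9 = 3188)
B - f = 3188 - 1*14964 = 3188 - 14964 = -11776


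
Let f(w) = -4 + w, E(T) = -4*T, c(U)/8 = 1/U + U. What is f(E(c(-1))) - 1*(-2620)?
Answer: 2680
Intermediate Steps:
c(U) = 8*U + 8/U (c(U) = 8*(1/U + U) = 8*(U + 1/U) = 8*U + 8/U)
f(E(c(-1))) - 1*(-2620) = (-4 - 4*(8*(-1) + 8/(-1))) - 1*(-2620) = (-4 - 4*(-8 + 8*(-1))) + 2620 = (-4 - 4*(-8 - 8)) + 2620 = (-4 - 4*(-16)) + 2620 = (-4 + 64) + 2620 = 60 + 2620 = 2680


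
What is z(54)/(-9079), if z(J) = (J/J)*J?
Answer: -54/9079 ≈ -0.0059478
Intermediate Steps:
z(J) = J (z(J) = 1*J = J)
z(54)/(-9079) = 54/(-9079) = 54*(-1/9079) = -54/9079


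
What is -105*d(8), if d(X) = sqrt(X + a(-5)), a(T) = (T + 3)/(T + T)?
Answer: -21*sqrt(205) ≈ -300.67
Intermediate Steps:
a(T) = (3 + T)/(2*T) (a(T) = (3 + T)/((2*T)) = (3 + T)*(1/(2*T)) = (3 + T)/(2*T))
d(X) = sqrt(1/5 + X) (d(X) = sqrt(X + (1/2)*(3 - 5)/(-5)) = sqrt(X + (1/2)*(-1/5)*(-2)) = sqrt(X + 1/5) = sqrt(1/5 + X))
-105*d(8) = -21*sqrt(5 + 25*8) = -21*sqrt(5 + 200) = -21*sqrt(205)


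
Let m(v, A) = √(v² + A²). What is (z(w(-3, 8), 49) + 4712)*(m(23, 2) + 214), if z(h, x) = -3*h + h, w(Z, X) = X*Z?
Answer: 1018640 + 4760*√533 ≈ 1.1285e+6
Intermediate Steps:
m(v, A) = √(A² + v²)
z(h, x) = -2*h
(z(w(-3, 8), 49) + 4712)*(m(23, 2) + 214) = (-16*(-3) + 4712)*(√(2² + 23²) + 214) = (-2*(-24) + 4712)*(√(4 + 529) + 214) = (48 + 4712)*(√533 + 214) = 4760*(214 + √533) = 1018640 + 4760*√533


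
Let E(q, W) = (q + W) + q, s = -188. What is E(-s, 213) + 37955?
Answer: 38544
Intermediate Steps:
E(q, W) = W + 2*q (E(q, W) = (W + q) + q = W + 2*q)
E(-s, 213) + 37955 = (213 + 2*(-1*(-188))) + 37955 = (213 + 2*188) + 37955 = (213 + 376) + 37955 = 589 + 37955 = 38544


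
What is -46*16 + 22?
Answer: -714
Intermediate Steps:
-46*16 + 22 = -736 + 22 = -714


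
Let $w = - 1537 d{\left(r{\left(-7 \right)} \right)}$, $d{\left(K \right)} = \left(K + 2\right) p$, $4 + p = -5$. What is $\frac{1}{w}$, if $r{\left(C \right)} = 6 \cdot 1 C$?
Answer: $- \frac{1}{553320} \approx -1.8073 \cdot 10^{-6}$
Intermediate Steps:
$r{\left(C \right)} = 6 C$
$p = -9$ ($p = -4 - 5 = -9$)
$d{\left(K \right)} = -18 - 9 K$ ($d{\left(K \right)} = \left(K + 2\right) \left(-9\right) = \left(2 + K\right) \left(-9\right) = -18 - 9 K$)
$w = -553320$ ($w = - 1537 \left(-18 - 9 \cdot 6 \left(-7\right)\right) = - 1537 \left(-18 - -378\right) = - 1537 \left(-18 + 378\right) = \left(-1537\right) 360 = -553320$)
$\frac{1}{w} = \frac{1}{-553320} = - \frac{1}{553320}$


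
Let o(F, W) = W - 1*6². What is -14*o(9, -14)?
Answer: 700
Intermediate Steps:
o(F, W) = -36 + W (o(F, W) = W - 1*36 = W - 36 = -36 + W)
-14*o(9, -14) = -14*(-36 - 14) = -14*(-50) = 700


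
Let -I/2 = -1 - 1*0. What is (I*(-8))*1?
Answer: -16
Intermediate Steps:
I = 2 (I = -2*(-1 - 1*0) = -2*(-1 + 0) = -2*(-1) = 2)
(I*(-8))*1 = (2*(-8))*1 = -16*1 = -16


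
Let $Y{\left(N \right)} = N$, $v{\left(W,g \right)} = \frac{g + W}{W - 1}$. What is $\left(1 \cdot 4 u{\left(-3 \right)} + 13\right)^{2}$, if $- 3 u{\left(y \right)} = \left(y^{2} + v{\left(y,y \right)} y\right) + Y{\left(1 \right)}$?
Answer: $\frac{289}{9} \approx 32.111$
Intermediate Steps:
$v{\left(W,g \right)} = \frac{W + g}{-1 + W}$
$u{\left(y \right)} = - \frac{1}{3} - \frac{y^{2}}{3} - \frac{2 y^{2}}{3 \left(-1 + y\right)}$ ($u{\left(y \right)} = - \frac{\left(y^{2} + \frac{y + y}{-1 + y} y\right) + 1}{3} = - \frac{\left(y^{2} + \frac{2 y}{-1 + y} y\right) + 1}{3} = - \frac{\left(y^{2} + \frac{2 y^{2}}{-1 + y}\right) + 1}{3} = - \frac{1 + y^{2} + \frac{2 y^{2}}{-1 + y}}{3} = - \frac{1}{3} - \frac{y^{2}}{3} - \frac{2 y^{2}}{3 \left(-1 + y\right)}$)
$\left(1 \cdot 4 u{\left(-3 \right)} + 13\right)^{2} = \left(1 \cdot 4 \frac{1 - -3 - \left(-3\right)^{2} - \left(-3\right)^{3}}{3 \left(-1 - 3\right)} + 13\right)^{2} = \left(4 \frac{1 + 3 - 9 - -27}{3 \left(-4\right)} + 13\right)^{2} = \left(4 \cdot \frac{1}{3} \left(- \frac{1}{4}\right) \left(1 + 3 - 9 + 27\right) + 13\right)^{2} = \left(4 \cdot \frac{1}{3} \left(- \frac{1}{4}\right) 22 + 13\right)^{2} = \left(4 \left(- \frac{11}{6}\right) + 13\right)^{2} = \left(- \frac{22}{3} + 13\right)^{2} = \left(\frac{17}{3}\right)^{2} = \frac{289}{9}$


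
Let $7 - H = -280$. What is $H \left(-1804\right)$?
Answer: $-517748$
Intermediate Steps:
$H = 287$ ($H = 7 - -280 = 7 + 280 = 287$)
$H \left(-1804\right) = 287 \left(-1804\right) = -517748$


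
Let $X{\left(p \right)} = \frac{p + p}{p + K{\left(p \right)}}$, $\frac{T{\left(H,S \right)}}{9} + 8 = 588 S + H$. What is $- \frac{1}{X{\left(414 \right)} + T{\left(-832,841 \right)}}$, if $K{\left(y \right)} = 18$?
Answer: $- \frac{12}{53316167} \approx -2.2507 \cdot 10^{-7}$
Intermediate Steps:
$T{\left(H,S \right)} = -72 + 9 H + 5292 S$ ($T{\left(H,S \right)} = -72 + 9 \left(588 S + H\right) = -72 + 9 \left(H + 588 S\right) = -72 + \left(9 H + 5292 S\right) = -72 + 9 H + 5292 S$)
$X{\left(p \right)} = \frac{2 p}{18 + p}$ ($X{\left(p \right)} = \frac{p + p}{p + 18} = \frac{2 p}{18 + p}$)
$- \frac{1}{X{\left(414 \right)} + T{\left(-832,841 \right)}} = - \frac{1}{2 \cdot 414 \frac{1}{18 + 414} + \left(-72 + 9 \left(-832\right) + 5292 \cdot 841\right)} = - \frac{1}{2 \cdot 414 \cdot \frac{1}{432} - -4443012} = - \frac{1}{2 \cdot 414 \cdot \frac{1}{432} + 4443012} = - \frac{1}{\frac{23}{12} + 4443012} = - \frac{1}{\frac{53316167}{12}} = \left(-1\right) \frac{12}{53316167} = - \frac{12}{53316167}$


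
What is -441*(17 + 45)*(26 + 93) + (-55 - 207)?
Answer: -3253960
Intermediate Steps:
-441*(17 + 45)*(26 + 93) + (-55 - 207) = -27342*119 - 262 = -441*7378 - 262 = -3253698 - 262 = -3253960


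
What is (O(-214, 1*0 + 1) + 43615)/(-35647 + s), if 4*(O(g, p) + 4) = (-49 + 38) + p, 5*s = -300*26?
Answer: -87217/74414 ≈ -1.1721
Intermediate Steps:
s = -1560 (s = (-300*26)/5 = (⅕)*(-7800) = -1560)
O(g, p) = -27/4 + p/4 (O(g, p) = -4 + ((-49 + 38) + p)/4 = -4 + (-11 + p)/4 = -4 + (-11/4 + p/4) = -27/4 + p/4)
(O(-214, 1*0 + 1) + 43615)/(-35647 + s) = ((-27/4 + (1*0 + 1)/4) + 43615)/(-35647 - 1560) = ((-27/4 + (0 + 1)/4) + 43615)/(-37207) = ((-27/4 + (¼)*1) + 43615)*(-1/37207) = ((-27/4 + ¼) + 43615)*(-1/37207) = (-13/2 + 43615)*(-1/37207) = (87217/2)*(-1/37207) = -87217/74414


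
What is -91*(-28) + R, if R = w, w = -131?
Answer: 2417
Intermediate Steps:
R = -131
-91*(-28) + R = -91*(-28) - 131 = 2548 - 131 = 2417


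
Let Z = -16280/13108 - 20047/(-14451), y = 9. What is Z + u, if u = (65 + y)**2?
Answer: 259327934701/47355927 ≈ 5476.1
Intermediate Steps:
Z = 6878449/47355927 (Z = -16280*1/13108 - 20047*(-1/14451) = -4070/3277 + 20047/14451 = 6878449/47355927 ≈ 0.14525)
u = 5476 (u = (65 + 9)**2 = 74**2 = 5476)
Z + u = 6878449/47355927 + 5476 = 259327934701/47355927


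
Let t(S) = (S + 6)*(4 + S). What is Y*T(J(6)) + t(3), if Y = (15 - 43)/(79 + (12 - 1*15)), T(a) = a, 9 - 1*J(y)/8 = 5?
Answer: 973/19 ≈ 51.211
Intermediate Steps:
t(S) = (4 + S)*(6 + S) (t(S) = (6 + S)*(4 + S) = (4 + S)*(6 + S))
J(y) = 32 (J(y) = 72 - 8*5 = 72 - 40 = 32)
Y = -7/19 (Y = -28/(79 + (12 - 15)) = -28/(79 - 3) = -28/76 = -28*1/76 = -7/19 ≈ -0.36842)
Y*T(J(6)) + t(3) = -7/19*32 + (24 + 3² + 10*3) = -224/19 + (24 + 9 + 30) = -224/19 + 63 = 973/19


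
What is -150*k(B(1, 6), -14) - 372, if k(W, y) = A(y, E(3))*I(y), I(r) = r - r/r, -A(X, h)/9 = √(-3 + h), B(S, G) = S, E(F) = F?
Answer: -372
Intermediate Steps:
A(X, h) = -9*√(-3 + h)
I(r) = -1 + r (I(r) = r - 1*1 = r - 1 = -1 + r)
k(W, y) = 0 (k(W, y) = (-9*√(-3 + 3))*(-1 + y) = (-9*√0)*(-1 + y) = (-9*0)*(-1 + y) = 0*(-1 + y) = 0)
-150*k(B(1, 6), -14) - 372 = -150*0 - 372 = 0 - 372 = -372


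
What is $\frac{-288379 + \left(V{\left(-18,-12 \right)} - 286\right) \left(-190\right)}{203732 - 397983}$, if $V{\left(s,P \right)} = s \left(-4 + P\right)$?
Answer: $\frac{288759}{194251} \approx 1.4865$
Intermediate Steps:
$\frac{-288379 + \left(V{\left(-18,-12 \right)} - 286\right) \left(-190\right)}{203732 - 397983} = \frac{-288379 + \left(- 18 \left(-4 - 12\right) - 286\right) \left(-190\right)}{203732 - 397983} = \frac{-288379 + \left(\left(-18\right) \left(-16\right) - 286\right) \left(-190\right)}{-194251} = \left(-288379 + \left(288 - 286\right) \left(-190\right)\right) \left(- \frac{1}{194251}\right) = \left(-288379 + 2 \left(-190\right)\right) \left(- \frac{1}{194251}\right) = \left(-288379 - 380\right) \left(- \frac{1}{194251}\right) = \left(-288759\right) \left(- \frac{1}{194251}\right) = \frac{288759}{194251}$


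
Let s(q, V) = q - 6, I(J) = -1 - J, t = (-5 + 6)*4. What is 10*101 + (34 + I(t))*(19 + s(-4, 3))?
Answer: 1271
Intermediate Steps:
t = 4 (t = 1*4 = 4)
s(q, V) = -6 + q
10*101 + (34 + I(t))*(19 + s(-4, 3)) = 10*101 + (34 + (-1 - 1*4))*(19 + (-6 - 4)) = 1010 + (34 + (-1 - 4))*(19 - 10) = 1010 + (34 - 5)*9 = 1010 + 29*9 = 1010 + 261 = 1271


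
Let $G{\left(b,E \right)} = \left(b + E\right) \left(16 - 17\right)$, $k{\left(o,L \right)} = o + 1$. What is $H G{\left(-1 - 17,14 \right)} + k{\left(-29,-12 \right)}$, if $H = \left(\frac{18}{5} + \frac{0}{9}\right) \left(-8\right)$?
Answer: $- \frac{716}{5} \approx -143.2$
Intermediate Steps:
$k{\left(o,L \right)} = 1 + o$
$G{\left(b,E \right)} = - E - b$ ($G{\left(b,E \right)} = \left(E + b\right) \left(-1\right) = - E - b$)
$H = - \frac{144}{5}$ ($H = \left(18 \cdot \frac{1}{5} + 0 \cdot \frac{1}{9}\right) \left(-8\right) = \left(\frac{18}{5} + 0\right) \left(-8\right) = \frac{18}{5} \left(-8\right) = - \frac{144}{5} \approx -28.8$)
$H G{\left(-1 - 17,14 \right)} + k{\left(-29,-12 \right)} = - \frac{144 \left(\left(-1\right) 14 - \left(-1 - 17\right)\right)}{5} + \left(1 - 29\right) = - \frac{144 \left(-14 - \left(-1 - 17\right)\right)}{5} - 28 = - \frac{144 \left(-14 - -18\right)}{5} - 28 = - \frac{144 \left(-14 + 18\right)}{5} - 28 = \left(- \frac{144}{5}\right) 4 - 28 = - \frac{576}{5} - 28 = - \frac{716}{5}$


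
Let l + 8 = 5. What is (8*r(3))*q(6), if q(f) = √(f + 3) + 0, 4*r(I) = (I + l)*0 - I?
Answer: -18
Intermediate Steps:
l = -3 (l = -8 + 5 = -3)
r(I) = -I/4 (r(I) = ((I - 3)*0 - I)/4 = ((-3 + I)*0 - I)/4 = (0 - I)/4 = (-I)/4 = -I/4)
q(f) = √(3 + f) (q(f) = √(3 + f) + 0 = √(3 + f))
(8*r(3))*q(6) = (8*(-¼*3))*√(3 + 6) = (8*(-¾))*√9 = -6*3 = -18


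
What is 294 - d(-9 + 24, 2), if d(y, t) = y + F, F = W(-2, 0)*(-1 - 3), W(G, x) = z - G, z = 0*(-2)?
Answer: 287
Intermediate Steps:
z = 0
W(G, x) = -G (W(G, x) = 0 - G = -G)
F = -8 (F = (-1*(-2))*(-1 - 3) = 2*(-4) = -8)
d(y, t) = -8 + y (d(y, t) = y - 8 = -8 + y)
294 - d(-9 + 24, 2) = 294 - (-8 + (-9 + 24)) = 294 - (-8 + 15) = 294 - 1*7 = 294 - 7 = 287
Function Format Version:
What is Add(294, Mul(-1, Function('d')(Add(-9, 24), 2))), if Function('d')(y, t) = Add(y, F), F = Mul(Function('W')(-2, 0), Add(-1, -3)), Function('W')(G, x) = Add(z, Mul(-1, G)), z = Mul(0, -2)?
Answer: 287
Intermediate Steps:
z = 0
Function('W')(G, x) = Mul(-1, G) (Function('W')(G, x) = Add(0, Mul(-1, G)) = Mul(-1, G))
F = -8 (F = Mul(Mul(-1, -2), Add(-1, -3)) = Mul(2, -4) = -8)
Function('d')(y, t) = Add(-8, y) (Function('d')(y, t) = Add(y, -8) = Add(-8, y))
Add(294, Mul(-1, Function('d')(Add(-9, 24), 2))) = Add(294, Mul(-1, Add(-8, Add(-9, 24)))) = Add(294, Mul(-1, Add(-8, 15))) = Add(294, Mul(-1, 7)) = Add(294, -7) = 287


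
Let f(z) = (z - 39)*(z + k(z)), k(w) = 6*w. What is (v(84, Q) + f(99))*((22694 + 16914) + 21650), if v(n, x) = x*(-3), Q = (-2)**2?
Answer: 2546372544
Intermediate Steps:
Q = 4
f(z) = 7*z*(-39 + z) (f(z) = (z - 39)*(z + 6*z) = (-39 + z)*(7*z) = 7*z*(-39 + z))
v(n, x) = -3*x
(v(84, Q) + f(99))*((22694 + 16914) + 21650) = (-3*4 + 7*99*(-39 + 99))*((22694 + 16914) + 21650) = (-12 + 7*99*60)*(39608 + 21650) = (-12 + 41580)*61258 = 41568*61258 = 2546372544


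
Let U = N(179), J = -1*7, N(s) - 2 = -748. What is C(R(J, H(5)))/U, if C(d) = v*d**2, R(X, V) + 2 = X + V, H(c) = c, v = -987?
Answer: 7896/373 ≈ 21.169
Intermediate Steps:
N(s) = -746 (N(s) = 2 - 748 = -746)
J = -7
R(X, V) = -2 + V + X (R(X, V) = -2 + (X + V) = -2 + (V + X) = -2 + V + X)
C(d) = -987*d**2
U = -746
C(R(J, H(5)))/U = -987*(-2 + 5 - 7)**2/(-746) = -987*(-4)**2*(-1/746) = -987*16*(-1/746) = -15792*(-1/746) = 7896/373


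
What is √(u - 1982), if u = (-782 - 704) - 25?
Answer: I*√3493 ≈ 59.102*I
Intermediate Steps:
u = -1511 (u = -1486 - 25 = -1511)
√(u - 1982) = √(-1511 - 1982) = √(-3493) = I*√3493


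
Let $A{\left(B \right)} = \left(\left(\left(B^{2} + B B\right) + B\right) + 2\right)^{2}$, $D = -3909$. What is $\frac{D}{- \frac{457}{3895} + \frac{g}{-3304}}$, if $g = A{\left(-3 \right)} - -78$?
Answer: $\frac{50305233720}{2939393} \approx 17114.0$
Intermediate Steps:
$A{\left(B \right)} = \left(2 + B + 2 B^{2}\right)^{2}$ ($A{\left(B \right)} = \left(\left(\left(B^{2} + B^{2}\right) + B\right) + 2\right)^{2} = \left(\left(2 B^{2} + B\right) + 2\right)^{2} = \left(\left(B + 2 B^{2}\right) + 2\right)^{2} = \left(2 + B + 2 B^{2}\right)^{2}$)
$g = 367$ ($g = \left(2 - 3 + 2 \left(-3\right)^{2}\right)^{2} - -78 = \left(2 - 3 + 2 \cdot 9\right)^{2} + 78 = \left(2 - 3 + 18\right)^{2} + 78 = 17^{2} + 78 = 289 + 78 = 367$)
$\frac{D}{- \frac{457}{3895} + \frac{g}{-3304}} = - \frac{3909}{- \frac{457}{3895} + \frac{367}{-3304}} = - \frac{3909}{\left(-457\right) \frac{1}{3895} + 367 \left(- \frac{1}{3304}\right)} = - \frac{3909}{- \frac{457}{3895} - \frac{367}{3304}} = - \frac{3909}{- \frac{2939393}{12869080}} = \left(-3909\right) \left(- \frac{12869080}{2939393}\right) = \frac{50305233720}{2939393}$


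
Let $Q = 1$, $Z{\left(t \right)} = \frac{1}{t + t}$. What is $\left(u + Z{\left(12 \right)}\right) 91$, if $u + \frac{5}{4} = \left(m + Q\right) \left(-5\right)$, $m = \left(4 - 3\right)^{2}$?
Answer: $- \frac{24479}{24} \approx -1020.0$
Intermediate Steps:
$Z{\left(t \right)} = \frac{1}{2 t}$
$m = 1$ ($m = 1^{2} = 1$)
$u = - \frac{45}{4}$ ($u = - \frac{5}{4} + \left(1 + 1\right) \left(-5\right) = - \frac{5}{4} + 2 \left(-5\right) = - \frac{5}{4} - 10 = - \frac{45}{4} \approx -11.25$)
$\left(u + Z{\left(12 \right)}\right) 91 = \left(- \frac{45}{4} + \frac{1}{2 \cdot 12}\right) 91 = \left(- \frac{45}{4} + \frac{1}{2} \cdot \frac{1}{12}\right) 91 = \left(- \frac{45}{4} + \frac{1}{24}\right) 91 = \left(- \frac{269}{24}\right) 91 = - \frac{24479}{24}$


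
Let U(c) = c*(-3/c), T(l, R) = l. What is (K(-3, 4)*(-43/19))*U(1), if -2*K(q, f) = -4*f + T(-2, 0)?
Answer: 1161/19 ≈ 61.105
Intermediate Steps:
K(q, f) = 1 + 2*f (K(q, f) = -(-4*f - 2)/2 = -(-2 - 4*f)/2 = 1 + 2*f)
U(c) = -3
(K(-3, 4)*(-43/19))*U(1) = ((1 + 2*4)*(-43/19))*(-3) = ((1 + 8)*(-43*1/19))*(-3) = (9*(-43/19))*(-3) = -387/19*(-3) = 1161/19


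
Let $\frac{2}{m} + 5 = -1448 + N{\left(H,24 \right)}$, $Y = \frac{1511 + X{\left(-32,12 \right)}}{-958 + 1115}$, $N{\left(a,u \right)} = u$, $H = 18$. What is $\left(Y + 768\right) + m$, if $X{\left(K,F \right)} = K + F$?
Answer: $\frac{174433429}{224353} \approx 777.5$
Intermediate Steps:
$X{\left(K,F \right)} = F + K$
$Y = \frac{1491}{157}$ ($Y = \frac{1511 + \left(12 - 32\right)}{-958 + 1115} = \frac{1511 - 20}{157} = 1491 \cdot \frac{1}{157} = \frac{1491}{157} \approx 9.4968$)
$m = - \frac{2}{1429}$ ($m = \frac{2}{-5 + \left(-1448 + 24\right)} = \frac{2}{-5 - 1424} = \frac{2}{-1429} = 2 \left(- \frac{1}{1429}\right) = - \frac{2}{1429} \approx -0.0013996$)
$\left(Y + 768\right) + m = \left(\frac{1491}{157} + 768\right) - \frac{2}{1429} = \frac{122067}{157} - \frac{2}{1429} = \frac{174433429}{224353}$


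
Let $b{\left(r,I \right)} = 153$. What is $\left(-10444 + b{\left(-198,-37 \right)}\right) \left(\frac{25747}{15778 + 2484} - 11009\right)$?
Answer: $\frac{2068703107801}{18262} \approx 1.1328 \cdot 10^{8}$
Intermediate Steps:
$\left(-10444 + b{\left(-198,-37 \right)}\right) \left(\frac{25747}{15778 + 2484} - 11009\right) = \left(-10444 + 153\right) \left(\frac{25747}{15778 + 2484} - 11009\right) = - 10291 \left(\frac{25747}{18262} - 11009\right) = \left(-10291\right) \left(- \frac{201020611}{18262}\right) = \frac{2068703107801}{18262}$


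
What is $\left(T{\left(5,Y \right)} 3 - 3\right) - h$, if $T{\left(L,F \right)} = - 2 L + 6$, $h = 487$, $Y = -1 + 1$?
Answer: $-502$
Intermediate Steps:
$Y = 0$
$T{\left(L,F \right)} = 6 - 2 L$
$\left(T{\left(5,Y \right)} 3 - 3\right) - h = \left(\left(6 - 10\right) 3 - 3\right) - 487 = \left(\left(-4\right) 3 - 3\right) - 487 = \left(-12 - 3\right) - 487 = -15 - 487 = -502$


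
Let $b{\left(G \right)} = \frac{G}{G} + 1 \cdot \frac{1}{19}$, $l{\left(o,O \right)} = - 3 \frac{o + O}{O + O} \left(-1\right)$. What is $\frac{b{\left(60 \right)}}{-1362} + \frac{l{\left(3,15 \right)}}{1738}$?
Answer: $\frac{29551}{112439910} \approx 0.00026282$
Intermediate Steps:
$l{\left(o,O \right)} = \frac{3 \left(O + o\right)}{2 O}$ ($l{\left(o,O \right)} = - 3 \frac{O + o}{2 O} \left(-1\right) = - \frac{3 \left(O + o\right)}{2 O} \left(-1\right) = \frac{3 \left(O + o\right)}{2 O}$)
$b{\left(G \right)} = \frac{20}{19}$ ($b{\left(G \right)} = 1 + 1 \cdot \frac{1}{19} = 1 + \frac{1}{19} = \frac{20}{19}$)
$\frac{b{\left(60 \right)}}{-1362} + \frac{l{\left(3,15 \right)}}{1738} = \frac{20}{19 \left(-1362\right)} + \frac{\frac{3}{2} \cdot \frac{1}{15} \left(15 + 3\right)}{1738} = \frac{20}{19} \left(- \frac{1}{1362}\right) + \frac{3}{2} \cdot \frac{1}{15} \cdot 18 \cdot \frac{1}{1738} = - \frac{10}{12939} + \frac{9}{5} \cdot \frac{1}{1738} = - \frac{10}{12939} + \frac{9}{8690} = \frac{29551}{112439910}$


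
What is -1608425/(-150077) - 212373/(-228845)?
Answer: 399952321846/34344371065 ≈ 11.645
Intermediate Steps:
-1608425/(-150077) - 212373/(-228845) = -1608425*(-1/150077) - 212373*(-1/228845) = 1608425/150077 + 212373/228845 = 399952321846/34344371065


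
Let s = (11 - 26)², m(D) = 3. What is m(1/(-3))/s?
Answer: 1/75 ≈ 0.013333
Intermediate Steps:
s = 225 (s = (-15)² = 225)
m(1/(-3))/s = 3/225 = 3*(1/225) = 1/75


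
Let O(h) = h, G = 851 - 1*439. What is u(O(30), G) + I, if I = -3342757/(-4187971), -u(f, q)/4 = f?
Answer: -499213763/4187971 ≈ -119.20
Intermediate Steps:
G = 412 (G = 851 - 439 = 412)
u(f, q) = -4*f
I = 3342757/4187971 (I = -3342757*(-1/4187971) = 3342757/4187971 ≈ 0.79818)
u(O(30), G) + I = -4*30 + 3342757/4187971 = -120 + 3342757/4187971 = -499213763/4187971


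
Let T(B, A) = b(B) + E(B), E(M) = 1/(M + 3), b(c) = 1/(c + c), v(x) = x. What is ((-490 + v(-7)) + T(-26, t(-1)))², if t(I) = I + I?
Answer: 353414793169/1430416 ≈ 2.4707e+5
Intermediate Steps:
t(I) = 2*I
b(c) = 1/(2*c)
E(M) = 1/(3 + M)
T(B, A) = 1/(3 + B) + 1/(2*B) (T(B, A) = 1/(2*B) + 1/(3 + B) = 1/(3 + B) + 1/(2*B))
((-490 + v(-7)) + T(-26, t(-1)))² = ((-490 - 7) + (3/2)*(1 - 26)/(-26*(3 - 26)))² = (-497 + (3/2)*(-1/26)*(-25)/(-23))² = (-497 + (3/2)*(-1/26)*(-1/23)*(-25))² = (-497 - 75/1196)² = (-594487/1196)² = 353414793169/1430416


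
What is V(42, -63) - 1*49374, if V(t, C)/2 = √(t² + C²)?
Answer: -49374 + 42*√13 ≈ -49223.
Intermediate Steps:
V(t, C) = 2*√(C² + t²) (V(t, C) = 2*√(t² + C²) = 2*√(C² + t²))
V(42, -63) - 1*49374 = 2*√((-63)² + 42²) - 1*49374 = 2*√(3969 + 1764) - 49374 = 2*√5733 - 49374 = 2*(21*√13) - 49374 = 42*√13 - 49374 = -49374 + 42*√13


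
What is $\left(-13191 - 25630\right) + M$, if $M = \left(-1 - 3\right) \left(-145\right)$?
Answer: $-38241$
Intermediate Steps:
$M = 580$ ($M = \left(-1 - 3\right) \left(-145\right) = \left(-4\right) \left(-145\right) = 580$)
$\left(-13191 - 25630\right) + M = \left(-13191 - 25630\right) + 580 = -38821 + 580 = -38241$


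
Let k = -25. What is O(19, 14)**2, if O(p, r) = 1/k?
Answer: 1/625 ≈ 0.0016000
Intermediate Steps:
O(p, r) = -1/25 (O(p, r) = 1/(-25) = -1/25)
O(19, 14)**2 = (-1/25)**2 = 1/625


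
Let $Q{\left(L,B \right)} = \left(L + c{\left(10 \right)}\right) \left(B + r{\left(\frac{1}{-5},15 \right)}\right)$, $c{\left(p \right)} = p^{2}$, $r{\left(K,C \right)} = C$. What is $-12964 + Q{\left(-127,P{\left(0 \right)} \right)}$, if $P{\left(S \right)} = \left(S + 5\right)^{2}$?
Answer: $-14044$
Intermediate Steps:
$P{\left(S \right)} = \left(5 + S\right)^{2}$
$Q{\left(L,B \right)} = \left(15 + B\right) \left(100 + L\right)$ ($Q{\left(L,B \right)} = \left(L + 10^{2}\right) \left(B + 15\right) = \left(L + 100\right) \left(15 + B\right) = \left(100 + L\right) \left(15 + B\right) = \left(15 + B\right) \left(100 + L\right)$)
$-12964 + Q{\left(-127,P{\left(0 \right)} \right)} = -12964 + \left(1500 + 15 \left(-127\right) + 100 \left(5 + 0\right)^{2} + \left(5 + 0\right)^{2} \left(-127\right)\right) = -12964 + \left(1500 - 1905 + 100 \cdot 5^{2} + 5^{2} \left(-127\right)\right) = -12964 + \left(1500 - 1905 + 100 \cdot 25 + 25 \left(-127\right)\right) = -12964 + \left(1500 - 1905 + 2500 - 3175\right) = -12964 - 1080 = -14044$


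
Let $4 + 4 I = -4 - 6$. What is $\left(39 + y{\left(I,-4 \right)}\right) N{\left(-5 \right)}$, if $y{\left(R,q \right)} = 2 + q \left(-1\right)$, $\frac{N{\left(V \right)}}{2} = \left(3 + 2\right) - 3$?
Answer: $180$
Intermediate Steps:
$I = - \frac{7}{2}$ ($I = -1 + \frac{-4 - 6}{4} = -1 + \frac{1}{4} \left(-10\right) = -1 - \frac{5}{2} = - \frac{7}{2} \approx -3.5$)
$N{\left(V \right)} = 4$ ($N{\left(V \right)} = 2 \left(\left(3 + 2\right) - 3\right) = 2 \left(5 - 3\right) = 2 \cdot 2 = 4$)
$y{\left(R,q \right)} = 2 - q$
$\left(39 + y{\left(I,-4 \right)}\right) N{\left(-5 \right)} = \left(39 + \left(2 - -4\right)\right) 4 = \left(39 + \left(2 + 4\right)\right) 4 = \left(39 + 6\right) 4 = 45 \cdot 4 = 180$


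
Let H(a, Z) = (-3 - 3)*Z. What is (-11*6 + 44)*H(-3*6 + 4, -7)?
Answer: -924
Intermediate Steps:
H(a, Z) = -6*Z
(-11*6 + 44)*H(-3*6 + 4, -7) = (-11*6 + 44)*(-6*(-7)) = (-66 + 44)*42 = -22*42 = -924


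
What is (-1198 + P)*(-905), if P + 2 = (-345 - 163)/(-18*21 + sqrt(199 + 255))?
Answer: 15450519828/14243 - 45974*sqrt(454)/14243 ≈ 1.0847e+6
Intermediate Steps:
P = -2 - 508/(-378 + sqrt(454)) (P = -2 + (-345 - 163)/(-18*21 + sqrt(199 + 255)) = -2 - 508/(-378 + sqrt(454)) ≈ -0.57580)
(-1198 + P)*(-905) = (-1198 + (-46418/71215 + 254*sqrt(454)/71215))*(-905) = (-85361988/71215 + 254*sqrt(454)/71215)*(-905) = 15450519828/14243 - 45974*sqrt(454)/14243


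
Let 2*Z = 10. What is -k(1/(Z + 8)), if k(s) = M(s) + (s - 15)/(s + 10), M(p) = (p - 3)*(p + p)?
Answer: 42742/22139 ≈ 1.9306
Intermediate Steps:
Z = 5 (Z = (½)*10 = 5)
M(p) = 2*p*(-3 + p) (M(p) = (-3 + p)*(2*p) = 2*p*(-3 + p))
k(s) = (-15 + s)/(10 + s) + 2*s*(-3 + s) (k(s) = 2*s*(-3 + s) + (s - 15)/(s + 10) = 2*s*(-3 + s) + (-15 + s)/(10 + s) = (-15 + s)/(10 + s) + 2*s*(-3 + s))
-k(1/(Z + 8)) = -(-15 - 59/(5 + 8) + 2*(1/(5 + 8))³ + 14*(1/(5 + 8))²)/(10 + 1/(5 + 8)) = -(-15 - 59/13 + 2*(1/13)³ + 14*(1/13)²)/(10 + 1/13) = -(-15 - 59*1/13 + 2*(1/13)³ + 14*(1/13)²)/(10 + 1/13) = -(-15 - 59/13 + 2*(1/2197) + 14*(1/169))/131/13 = -13*(-15 - 59/13 + 2/2197 + 14/169)/131 = -13*(-42742)/(131*2197) = -1*(-42742/22139) = 42742/22139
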